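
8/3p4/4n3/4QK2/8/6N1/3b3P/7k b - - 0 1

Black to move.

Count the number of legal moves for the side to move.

Black to move; king on h1.
In check: yes, from the white knight on g3.
Legal moves: Kxh2, Kg2, Kg1.
Count: 3.

3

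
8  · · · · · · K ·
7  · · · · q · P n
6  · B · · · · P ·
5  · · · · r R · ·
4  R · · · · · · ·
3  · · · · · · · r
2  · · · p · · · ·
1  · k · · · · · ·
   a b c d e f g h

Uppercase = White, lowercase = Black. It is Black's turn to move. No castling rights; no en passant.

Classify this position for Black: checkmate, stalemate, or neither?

Black to move; black king on b1.
In check: no.
Legal moves for Black include: Nf8, Nf6+, Ng5, Qf8+, Qe8+, Qd8+, Qxg7+, Qf7+, Qd7, Qc7, Qb7, Qa7, Qf6, Qe6+, Qd6, Qg5, Qc5, Qh4, ... (list truncated; more exist).
Black has legal moves and is not in check → neither.

neither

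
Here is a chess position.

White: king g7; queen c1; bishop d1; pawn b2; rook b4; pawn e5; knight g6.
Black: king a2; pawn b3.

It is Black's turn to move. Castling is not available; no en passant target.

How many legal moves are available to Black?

Black to move; king on a2.
In check: no.
Legal moves: none.
Count: 0.

0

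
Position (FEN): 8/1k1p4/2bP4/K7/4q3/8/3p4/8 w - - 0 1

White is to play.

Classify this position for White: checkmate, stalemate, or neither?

White to move; white king on a5.
In check: no.
King squares — a4: attacked by Qe4; b4: attacked by Qe4; b5: attacked by Bc6; a6: attacked by Kb7; b6: attacked by Kb7.
Legal moves for White: none.
Not in check and no legal moves → stalemate.

stalemate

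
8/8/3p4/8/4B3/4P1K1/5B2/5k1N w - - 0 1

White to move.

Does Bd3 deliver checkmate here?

yes

After Bd3: black king on f1; in check: yes, from the white bishop on d3.
King squares — e1: attacked by Bf2; g1: attacked by Bf2; e2: attacked by Bd3; f2: attacked by Nh1; g2: attacked by Kg3.
Black has no legal moves → checkmate.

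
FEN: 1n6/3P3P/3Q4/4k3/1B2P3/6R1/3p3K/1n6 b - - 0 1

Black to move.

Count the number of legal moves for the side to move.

1

Black to move; king on e5.
In check: yes, from the white queen on d6.
Legal moves: Kxe4.
Count: 1.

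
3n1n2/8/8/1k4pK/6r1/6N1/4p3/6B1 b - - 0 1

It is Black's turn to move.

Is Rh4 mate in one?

no

After Rh4: white king on h5; in check: yes, from the black rook on h4.
White has 1 legal reply: Kxg5.
In check but a legal move exists → not checkmate.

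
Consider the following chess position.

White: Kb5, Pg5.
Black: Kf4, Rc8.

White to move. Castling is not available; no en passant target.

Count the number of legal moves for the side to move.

6

White to move; king on b5.
In check: no.
Legal moves: Kb6, Ka6, Ka5, Kb4, Ka4, g6.
Count: 6.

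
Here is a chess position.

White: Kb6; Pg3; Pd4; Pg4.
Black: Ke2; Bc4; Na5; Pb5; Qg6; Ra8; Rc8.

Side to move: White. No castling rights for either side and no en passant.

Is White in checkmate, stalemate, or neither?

checkmate

White to move; white king on b6.
In check: yes, from the black queen on g6.
King squares — a5: attacked by Ra8; b5: attacked by Bc4; c5: attacked by Rc8; a6: attacked by Qg6; c6: attacked by Na5; a7: attacked by Ra8; b7: attacked by Na5; c7: attacked by Rc8.
Legal moves for White: none.
In check with no legal moves → checkmate.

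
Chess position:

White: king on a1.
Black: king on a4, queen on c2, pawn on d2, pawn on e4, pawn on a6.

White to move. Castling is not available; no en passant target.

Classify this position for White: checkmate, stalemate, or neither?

White to move; white king on a1.
In check: no.
King squares — b1: attacked by Qc2; a2: attacked by Qc2; b2: attacked by Qc2.
Legal moves for White: none.
Not in check and no legal moves → stalemate.

stalemate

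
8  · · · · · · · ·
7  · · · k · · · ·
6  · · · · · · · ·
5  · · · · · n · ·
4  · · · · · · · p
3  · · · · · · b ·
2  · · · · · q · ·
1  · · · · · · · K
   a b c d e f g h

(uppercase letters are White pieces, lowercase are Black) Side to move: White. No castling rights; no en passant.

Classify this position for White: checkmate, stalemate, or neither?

stalemate

White to move; white king on h1.
In check: no.
King squares — g1: attacked by Qf2; g2: attacked by Qf2; h2: attacked by Qf2.
Legal moves for White: none.
Not in check and no legal moves → stalemate.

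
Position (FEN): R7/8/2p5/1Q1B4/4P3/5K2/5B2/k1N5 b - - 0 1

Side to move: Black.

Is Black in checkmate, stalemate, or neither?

checkmate

Black to move; black king on a1.
In check: yes, from the white rook on a8.
King squares — b1: attacked by Qb5; a2: attacked by Nc1; b2: attacked by Qb5.
Legal moves for Black: none.
In check with no legal moves → checkmate.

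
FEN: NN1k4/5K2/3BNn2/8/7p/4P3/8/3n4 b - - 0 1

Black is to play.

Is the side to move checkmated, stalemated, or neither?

Black to move; black king on d8.
In check: yes, from the white knight on e6.
King squares — c7: attacked by Bd6; d7: attacked by Nb8; e7: attacked by Bd6; c8: available; e8: attacked by Kf7.
Legal moves for Black: Kc8.
Black is in check but has 1 legal move → neither.

neither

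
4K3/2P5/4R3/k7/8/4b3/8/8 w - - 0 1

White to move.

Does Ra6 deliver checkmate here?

After Ra6: black king on a5; in check: yes, from the white rook on a6.
Black has 3 legal replies: Kxa6, Kb5, Kb4.
In check but a legal move exists → not checkmate.

no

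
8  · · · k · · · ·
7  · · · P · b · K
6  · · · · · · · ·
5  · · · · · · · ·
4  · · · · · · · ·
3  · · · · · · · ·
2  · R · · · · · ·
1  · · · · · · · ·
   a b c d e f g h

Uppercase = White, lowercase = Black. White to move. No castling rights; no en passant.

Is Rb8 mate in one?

no

After Rb8: black king on d8; in check: yes, from the white rook on b8.
Black has 3 legal replies: Ke7, Kxd7, Kc7.
In check but a legal move exists → not checkmate.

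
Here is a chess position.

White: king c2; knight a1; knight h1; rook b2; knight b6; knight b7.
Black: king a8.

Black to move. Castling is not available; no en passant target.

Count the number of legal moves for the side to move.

3

Black to move; king on a8.
In check: yes, from the white knight on b6.
Legal moves: Kb8, Kxb7, Ka7.
Count: 3.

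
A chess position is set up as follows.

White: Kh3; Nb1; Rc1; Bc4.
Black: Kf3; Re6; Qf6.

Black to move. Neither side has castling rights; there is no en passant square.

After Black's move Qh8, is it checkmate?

yes

After Qh8: white king on h3; in check: yes, from the black queen on h8.
King squares — g2: attacked by Kf3; h2: attacked by Qh8; g3: attacked by Kf3; g4: attacked by Kf3; h4: attacked by Qh8.
White has no legal moves → checkmate.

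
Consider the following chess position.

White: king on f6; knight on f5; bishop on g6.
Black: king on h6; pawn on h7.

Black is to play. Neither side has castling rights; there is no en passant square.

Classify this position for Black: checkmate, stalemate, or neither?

Black to move; black king on h6.
In check: yes, from the white knight on f5.
King squares — g5: attacked by Kf6; h5: attacked by Bg6; g6: attacked by Kf6; g7: attacked by Nf5; h7: own pawn.
Legal moves for Black: none.
In check with no legal moves → checkmate.

checkmate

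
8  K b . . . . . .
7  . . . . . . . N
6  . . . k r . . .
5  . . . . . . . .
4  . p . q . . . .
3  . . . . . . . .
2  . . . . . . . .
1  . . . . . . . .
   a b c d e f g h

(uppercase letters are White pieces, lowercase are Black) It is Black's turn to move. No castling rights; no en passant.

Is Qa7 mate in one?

After Qa7: white king on a8; in check: yes, from the black queen on a7.
King squares — a7: attacked by Bb8; b7: attacked by Qa7; b8: attacked by Qa7.
White has no legal moves → checkmate.

yes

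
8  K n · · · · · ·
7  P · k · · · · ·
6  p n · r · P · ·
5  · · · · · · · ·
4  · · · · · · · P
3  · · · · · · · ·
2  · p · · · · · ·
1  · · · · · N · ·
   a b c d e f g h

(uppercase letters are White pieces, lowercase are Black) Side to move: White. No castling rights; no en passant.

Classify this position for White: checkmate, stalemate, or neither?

checkmate

White to move; white king on a8.
In check: yes, from the black knight on b6.
King squares — a7: own pawn; b7: attacked by Kc7; b8: attacked by Kc7.
Legal moves for White: none.
In check with no legal moves → checkmate.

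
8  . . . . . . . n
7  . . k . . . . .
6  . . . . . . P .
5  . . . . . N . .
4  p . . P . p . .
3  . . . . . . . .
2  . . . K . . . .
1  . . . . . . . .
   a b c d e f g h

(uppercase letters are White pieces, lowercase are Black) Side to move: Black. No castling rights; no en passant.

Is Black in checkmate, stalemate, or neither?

neither

Black to move; black king on c7.
In check: no.
Legal moves for Black: Nf7, Nxg6, Kd8, Kc8, Kb8, Kd7, Kb7, Kc6, Kb6, f3, a3.
Black has 11 legal moves and is not in check → neither.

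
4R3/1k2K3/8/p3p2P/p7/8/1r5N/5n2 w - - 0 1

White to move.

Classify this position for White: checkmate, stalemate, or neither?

White to move; white king on e7.
In check: no.
Legal moves for White: Rh8, Rg8, Rf8, Rd8, Rc8, Rb8+, Ra8, Kf8, Kd8, Kf7, Kd7, Kf6, Ke6, Kd6, Ng4, Nf3, Nxf1, h6.
White has 18 legal moves and is not in check → neither.

neither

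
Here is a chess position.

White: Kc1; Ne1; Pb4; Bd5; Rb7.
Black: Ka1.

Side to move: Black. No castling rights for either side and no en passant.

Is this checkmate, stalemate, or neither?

stalemate

Black to move; black king on a1.
In check: no.
King squares — b1: attacked by Kc1; a2: attacked by Bd5; b2: attacked by Kc1.
Legal moves for Black: none.
Not in check and no legal moves → stalemate.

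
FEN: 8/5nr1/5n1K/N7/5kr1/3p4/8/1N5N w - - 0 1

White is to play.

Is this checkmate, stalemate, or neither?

White to move; white king on h6.
In check: yes, from the black knight on f7.
King squares — g5: attacked by Kf4; h5: attacked by Nf6; g6: attacked by Rg4; g7: attacked by Rg4; h7: attacked by Nf6.
Legal moves for White: none.
In check with no legal moves → checkmate.

checkmate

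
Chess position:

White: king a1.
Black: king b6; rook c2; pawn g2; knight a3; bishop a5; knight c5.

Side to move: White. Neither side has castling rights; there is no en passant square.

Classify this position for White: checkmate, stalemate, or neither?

stalemate

White to move; white king on a1.
In check: no.
King squares — b1: attacked by Na3; a2: attacked by Rc2; b2: attacked by Rc2.
Legal moves for White: none.
Not in check and no legal moves → stalemate.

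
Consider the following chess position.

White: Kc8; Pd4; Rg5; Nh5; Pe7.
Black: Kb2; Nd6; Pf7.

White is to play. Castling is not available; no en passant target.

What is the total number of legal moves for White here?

White to move; king on c8.
In check: yes, from the black knight on d6.
Legal moves: Kd8, Kb8, Kd7, Kc7.
Count: 4.

4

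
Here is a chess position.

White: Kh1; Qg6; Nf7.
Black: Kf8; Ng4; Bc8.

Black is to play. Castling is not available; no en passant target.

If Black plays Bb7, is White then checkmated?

no

After Bb7: white king on h1; in check: yes, from the black bishop on b7.
White has 3 legal replies: Kg1, Qc6, Qe4.
In check but a legal move exists → not checkmate.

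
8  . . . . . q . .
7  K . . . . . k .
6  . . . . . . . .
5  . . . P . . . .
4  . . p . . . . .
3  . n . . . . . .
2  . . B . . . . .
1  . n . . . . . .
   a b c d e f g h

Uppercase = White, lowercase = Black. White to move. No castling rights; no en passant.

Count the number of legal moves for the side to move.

White to move; king on a7.
In check: no.
Legal moves: Kb7, Kb6, Ka6, Bh7, Bg6, Bf5, Be4, Bd3, Bxb3, Bd1, Bxb1, d6.
Count: 12.

12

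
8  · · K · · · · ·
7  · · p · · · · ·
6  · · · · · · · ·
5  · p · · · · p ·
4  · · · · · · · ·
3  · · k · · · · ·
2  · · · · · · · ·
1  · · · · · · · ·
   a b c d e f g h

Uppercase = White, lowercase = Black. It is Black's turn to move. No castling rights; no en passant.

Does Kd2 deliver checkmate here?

no

After Kd2: white king on c8; in check: no.
White is not in check, so this cannot be checkmate.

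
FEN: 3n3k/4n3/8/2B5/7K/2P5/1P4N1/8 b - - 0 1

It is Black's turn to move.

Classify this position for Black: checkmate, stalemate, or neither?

neither

Black to move; black king on h8.
In check: no.
Legal moves for Black: Kg8, Kh7, Kg7, Nf7, Nb7, Ne6, Ndc6, Ng8, Nc8, Ng6+, Nec6, Nf5+, Nd5.
Black has 13 legal moves and is not in check → neither.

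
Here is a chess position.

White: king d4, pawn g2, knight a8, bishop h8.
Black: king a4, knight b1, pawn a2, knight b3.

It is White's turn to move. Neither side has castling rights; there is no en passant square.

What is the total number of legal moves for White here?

6

White to move; king on d4.
In check: yes, from the black knight on b3.
Legal moves: Ke5, Kd5, Ke4, Kc4, Ke3, Kd3.
Count: 6.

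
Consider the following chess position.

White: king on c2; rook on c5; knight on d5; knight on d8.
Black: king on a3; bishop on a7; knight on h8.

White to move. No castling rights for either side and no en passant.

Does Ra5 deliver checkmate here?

After Ra5: black king on a3; in check: yes, from the white rook on a5.
King squares — a2: attacked by Ra5; b2: attacked by Kc2; b3: attacked by Kc2; a4: attacked by Ra5; b4: attacked by Nd5.
Black has no legal moves → checkmate.

yes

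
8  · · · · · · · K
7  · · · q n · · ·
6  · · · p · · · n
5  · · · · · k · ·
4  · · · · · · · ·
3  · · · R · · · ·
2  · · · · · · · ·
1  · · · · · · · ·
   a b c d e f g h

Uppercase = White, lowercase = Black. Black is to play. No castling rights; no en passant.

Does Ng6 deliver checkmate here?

yes

After Ng6: white king on h8; in check: yes, from the black knight on g6.
King squares — g7: attacked by Qd7; h7: attacked by Qd7; g8: attacked by Nh6.
White has no legal moves → checkmate.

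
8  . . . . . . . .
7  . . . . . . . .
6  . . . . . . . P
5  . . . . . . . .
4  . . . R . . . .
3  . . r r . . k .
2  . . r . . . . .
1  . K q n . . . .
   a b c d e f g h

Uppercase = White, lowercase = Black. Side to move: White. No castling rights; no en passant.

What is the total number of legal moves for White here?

White to move; king on b1.
In check: yes, from the black queen on c1.
Legal moves: none.
Count: 0.

0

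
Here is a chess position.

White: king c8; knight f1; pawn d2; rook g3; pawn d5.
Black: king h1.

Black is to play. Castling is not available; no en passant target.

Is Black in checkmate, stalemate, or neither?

stalemate

Black to move; black king on h1.
In check: no.
King squares — g1: attacked by Rg3; g2: attacked by Rg3; h2: attacked by Nf1.
Legal moves for Black: none.
Not in check and no legal moves → stalemate.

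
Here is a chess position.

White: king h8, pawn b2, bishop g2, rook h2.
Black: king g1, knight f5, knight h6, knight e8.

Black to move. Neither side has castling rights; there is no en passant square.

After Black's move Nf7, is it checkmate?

After Nf7: white king on h8; in check: yes, from the black knight on f7.
White has 2 legal replies: Kg8, Kh7.
In check but a legal move exists → not checkmate.

no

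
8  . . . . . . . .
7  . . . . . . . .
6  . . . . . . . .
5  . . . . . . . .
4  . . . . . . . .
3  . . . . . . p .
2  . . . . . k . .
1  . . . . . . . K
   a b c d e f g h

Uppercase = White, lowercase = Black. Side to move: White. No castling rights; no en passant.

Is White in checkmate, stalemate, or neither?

White to move; white king on h1.
In check: no.
King squares — g1: attacked by Kf2; g2: attacked by Kf2; h2: attacked by Pg3.
Legal moves for White: none.
Not in check and no legal moves → stalemate.

stalemate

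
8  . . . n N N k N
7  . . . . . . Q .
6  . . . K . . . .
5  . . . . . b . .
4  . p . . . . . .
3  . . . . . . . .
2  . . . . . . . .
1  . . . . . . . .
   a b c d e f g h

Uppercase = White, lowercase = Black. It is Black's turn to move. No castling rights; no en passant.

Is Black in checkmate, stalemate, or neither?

Black to move; black king on g8.
In check: yes, from the white queen on g7.
King squares — f7: attacked by Qg7; g7: attacked by Ne8; h7: attacked by Qg7; f8: attacked by Qg7; h8: attacked by Qg7.
Legal moves for Black: none.
In check with no legal moves → checkmate.

checkmate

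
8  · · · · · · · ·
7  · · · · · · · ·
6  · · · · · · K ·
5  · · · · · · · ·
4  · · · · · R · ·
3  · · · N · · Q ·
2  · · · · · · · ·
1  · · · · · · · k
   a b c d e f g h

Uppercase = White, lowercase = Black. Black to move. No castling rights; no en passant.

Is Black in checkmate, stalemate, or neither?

Black to move; black king on h1.
In check: no.
King squares — g1: attacked by Qg3; g2: attacked by Qg3; h2: attacked by Qg3.
Legal moves for Black: none.
Not in check and no legal moves → stalemate.

stalemate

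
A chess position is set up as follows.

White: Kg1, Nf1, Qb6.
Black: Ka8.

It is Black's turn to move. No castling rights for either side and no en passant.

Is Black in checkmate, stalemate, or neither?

stalemate

Black to move; black king on a8.
In check: no.
King squares — a7: attacked by Qb6; b7: attacked by Qb6; b8: attacked by Qb6.
Legal moves for Black: none.
Not in check and no legal moves → stalemate.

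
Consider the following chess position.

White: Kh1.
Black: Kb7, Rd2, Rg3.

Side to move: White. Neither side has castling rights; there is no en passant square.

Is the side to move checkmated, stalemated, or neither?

White to move; white king on h1.
In check: no.
King squares — g1: attacked by Rg3; g2: attacked by Rd2; h2: attacked by Rd2.
Legal moves for White: none.
Not in check and no legal moves → stalemate.

stalemate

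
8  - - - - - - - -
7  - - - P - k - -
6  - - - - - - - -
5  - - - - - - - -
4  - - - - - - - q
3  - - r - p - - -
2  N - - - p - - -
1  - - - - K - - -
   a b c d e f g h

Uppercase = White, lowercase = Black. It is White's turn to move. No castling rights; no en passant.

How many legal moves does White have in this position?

White to move; king on e1.
In check: yes, from the black queen on h4.
Legal moves: Kxe2.
Count: 1.

1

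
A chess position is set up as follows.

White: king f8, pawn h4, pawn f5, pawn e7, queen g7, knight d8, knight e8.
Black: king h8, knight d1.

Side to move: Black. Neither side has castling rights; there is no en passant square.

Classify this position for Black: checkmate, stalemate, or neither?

Black to move; black king on h8.
In check: yes, from the white queen on g7.
King squares — g7: attacked by Ne8; h7: attacked by Qg7; g8: attacked by Qg7.
Legal moves for Black: none.
In check with no legal moves → checkmate.

checkmate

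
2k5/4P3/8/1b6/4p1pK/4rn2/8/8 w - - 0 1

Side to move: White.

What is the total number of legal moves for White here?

3

White to move; king on h4.
In check: yes, from the black knight on f3.
Legal moves: Kh5, Kxg4, Kg3.
Count: 3.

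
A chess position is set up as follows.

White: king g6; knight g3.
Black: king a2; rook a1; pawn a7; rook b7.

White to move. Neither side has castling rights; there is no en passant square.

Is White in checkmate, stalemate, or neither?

neither

White to move; white king on g6.
In check: no.
Legal moves for White: Kh6, Kf6, Kh5, Kg5, Kf5, Nh5, Nf5, Ne4, Ne2, Nh1, Nf1.
White has 11 legal moves and is not in check → neither.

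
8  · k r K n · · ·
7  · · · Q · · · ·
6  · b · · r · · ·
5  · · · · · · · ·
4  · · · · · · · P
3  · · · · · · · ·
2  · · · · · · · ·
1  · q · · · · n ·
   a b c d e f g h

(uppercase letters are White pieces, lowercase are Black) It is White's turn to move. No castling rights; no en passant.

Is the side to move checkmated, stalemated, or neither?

White to move; white king on d8.
In check: yes, from the black bishop on b6 and the black rook on c8.
King squares — c7: attacked by Bb6; d7: own queen; e7: attacked by Re6; c8: attacked by Kb8; e8: attacked by Re6.
Legal moves for White: none.
In check with no legal moves → checkmate.

checkmate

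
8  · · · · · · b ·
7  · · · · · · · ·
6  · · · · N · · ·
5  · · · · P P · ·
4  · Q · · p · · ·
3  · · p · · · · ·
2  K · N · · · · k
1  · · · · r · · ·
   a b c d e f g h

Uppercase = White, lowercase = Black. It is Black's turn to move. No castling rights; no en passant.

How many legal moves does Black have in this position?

Black to move; king on h2.
In check: no.
Legal moves: Bh7, Bf7, Bxe6+, Kh3, Kg3, Kg2, Kh1, Kg1, Re3, Re2, Rh1, Rg1, Rf1, Rd1, Rc1, Rb1, Ra1+, e3.
Count: 18.

18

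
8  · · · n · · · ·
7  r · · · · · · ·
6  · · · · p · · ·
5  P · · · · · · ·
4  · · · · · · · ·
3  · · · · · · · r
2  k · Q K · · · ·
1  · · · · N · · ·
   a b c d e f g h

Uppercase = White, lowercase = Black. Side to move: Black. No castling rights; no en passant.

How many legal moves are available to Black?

2

Black to move; king on a2.
In check: yes, from the white queen on c2.
Legal moves: Ka3, Ka1.
Count: 2.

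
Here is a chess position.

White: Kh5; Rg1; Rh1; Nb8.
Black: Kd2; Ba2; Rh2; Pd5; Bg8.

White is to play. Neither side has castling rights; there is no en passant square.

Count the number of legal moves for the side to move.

4

White to move; king on h5.
In check: yes, from the black rook on h2.
Legal moves: Kg6, Kg5, Kg4, Rxh2+.
Count: 4.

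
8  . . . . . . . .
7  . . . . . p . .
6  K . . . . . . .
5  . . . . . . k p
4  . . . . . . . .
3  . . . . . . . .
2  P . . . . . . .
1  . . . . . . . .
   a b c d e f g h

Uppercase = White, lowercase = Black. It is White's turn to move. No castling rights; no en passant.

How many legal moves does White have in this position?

7

White to move; king on a6.
In check: no.
Legal moves: Kb7, Ka7, Kb6, Kb5, Ka5, a3, a4.
Count: 7.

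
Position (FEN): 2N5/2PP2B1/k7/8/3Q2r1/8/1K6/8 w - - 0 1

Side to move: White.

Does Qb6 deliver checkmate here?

yes

After Qb6: black king on a6; in check: yes, from the white queen on b6.
King squares — a5: attacked by Qb6; b5: attacked by Qb6; b6: attacked by Nc8; a7: attacked by Qb6; b7: attacked by Qb6.
Black has no legal moves → checkmate.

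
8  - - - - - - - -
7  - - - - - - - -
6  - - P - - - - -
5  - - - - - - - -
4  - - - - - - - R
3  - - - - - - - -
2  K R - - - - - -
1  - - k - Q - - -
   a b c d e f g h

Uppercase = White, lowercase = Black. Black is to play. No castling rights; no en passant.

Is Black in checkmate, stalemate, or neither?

Black to move; black king on c1.
In check: yes, from the white queen on e1.
King squares — b1: attacked by Qe1; d1: attacked by Qe1; b2: attacked by Ka2; c2: attacked by Rb2; d2: attacked by Qe1.
Legal moves for Black: none.
In check with no legal moves → checkmate.

checkmate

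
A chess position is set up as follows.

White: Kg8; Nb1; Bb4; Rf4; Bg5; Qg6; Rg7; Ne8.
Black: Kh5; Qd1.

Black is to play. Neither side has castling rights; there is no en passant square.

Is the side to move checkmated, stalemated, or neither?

checkmate

Black to move; black king on h5.
In check: yes, from the white queen on g6.
King squares — g4: attacked by Rf4; h4: attacked by Rf4; g5: attacked by Qg6; g6: attacked by Rg7; h6: attacked by Bg5.
Legal moves for Black: none.
In check with no legal moves → checkmate.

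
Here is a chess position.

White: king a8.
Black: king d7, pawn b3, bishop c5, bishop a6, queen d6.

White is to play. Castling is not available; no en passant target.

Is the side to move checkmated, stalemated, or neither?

stalemate

White to move; white king on a8.
In check: no.
King squares — a7: attacked by Bc5; b7: attacked by Ba6; b8: attacked by Qd6.
Legal moves for White: none.
Not in check and no legal moves → stalemate.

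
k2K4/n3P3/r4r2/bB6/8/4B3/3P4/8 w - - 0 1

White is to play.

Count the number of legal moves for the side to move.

White to move; king on d8.
In check: yes, from the black bishop on a5.
Legal moves: Ke8, Kd7, Bb6.
Count: 3.

3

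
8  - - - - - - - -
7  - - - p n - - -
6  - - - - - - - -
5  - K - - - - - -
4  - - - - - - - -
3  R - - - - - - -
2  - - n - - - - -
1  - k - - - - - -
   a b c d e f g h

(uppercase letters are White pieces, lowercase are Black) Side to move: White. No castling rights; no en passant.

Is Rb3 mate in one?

After Rb3: black king on b1; in check: yes, from the white rook on b3.
Black has 3 legal replies: Ka2, Kc1, Ka1.
In check but a legal move exists → not checkmate.

no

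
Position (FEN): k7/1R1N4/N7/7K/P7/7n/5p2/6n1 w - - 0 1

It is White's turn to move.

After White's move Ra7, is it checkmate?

no

After Ra7: black king on a8; in check: yes, from the white rook on a7.
Black has 1 legal reply: Kxa7.
In check but a legal move exists → not checkmate.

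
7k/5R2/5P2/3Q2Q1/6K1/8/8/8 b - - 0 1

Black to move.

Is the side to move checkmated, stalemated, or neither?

Black to move; black king on h8.
In check: no.
King squares — g7: attacked by Qg5; h7: attacked by Rf7; g8: attacked by Qg5.
Legal moves for Black: none.
Not in check and no legal moves → stalemate.

stalemate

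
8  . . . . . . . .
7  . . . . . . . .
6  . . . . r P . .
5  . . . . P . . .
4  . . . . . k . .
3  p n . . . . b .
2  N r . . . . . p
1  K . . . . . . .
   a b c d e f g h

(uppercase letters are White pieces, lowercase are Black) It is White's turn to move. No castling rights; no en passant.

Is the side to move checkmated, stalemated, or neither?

checkmate

White to move; white king on a1.
In check: yes, from the black knight on b3.
King squares — b1: attacked by Rb2; a2: own knight; b2: attacked by Pa3.
Legal moves for White: none.
In check with no legal moves → checkmate.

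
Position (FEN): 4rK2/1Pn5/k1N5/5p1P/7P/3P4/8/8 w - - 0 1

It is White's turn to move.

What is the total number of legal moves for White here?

2

White to move; king on f8.
In check: yes, from the black rook on e8.
Legal moves: Kg7, Kf7.
Count: 2.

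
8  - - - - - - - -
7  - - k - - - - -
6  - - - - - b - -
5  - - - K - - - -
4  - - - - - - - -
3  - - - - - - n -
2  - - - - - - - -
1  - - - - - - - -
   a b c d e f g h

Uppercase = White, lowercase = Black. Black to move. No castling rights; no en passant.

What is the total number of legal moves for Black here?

Black to move; king on c7.
In check: no.
Legal moves: Kd8, Kc8, Kb8, Kd7, Kb7, Kb6, Bh8, Bd8, Bg7, Be7, Bg5, Be5, Bh4, Bd4, Bc3, Bb2, Ba1, Nh5, Nf5, Ne4, Ne2, Nh1, Nf1.
Count: 23.

23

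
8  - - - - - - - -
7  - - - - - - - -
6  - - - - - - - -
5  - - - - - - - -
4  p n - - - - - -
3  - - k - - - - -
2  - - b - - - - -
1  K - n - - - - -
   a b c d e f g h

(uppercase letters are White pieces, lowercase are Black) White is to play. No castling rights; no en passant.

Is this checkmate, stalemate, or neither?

White to move; white king on a1.
In check: no.
King squares — b1: attacked by Bc2; a2: attacked by Nc1; b2: attacked by Kc3.
Legal moves for White: none.
Not in check and no legal moves → stalemate.

stalemate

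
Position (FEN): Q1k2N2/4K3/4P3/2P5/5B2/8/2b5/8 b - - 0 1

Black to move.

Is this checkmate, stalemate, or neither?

checkmate

Black to move; black king on c8.
In check: yes, from the white queen on a8.
King squares — b7: attacked by Qa8; c7: attacked by Bf4; d7: attacked by Pe6; b8: attacked by Bf4; d8: attacked by Ke7.
Legal moves for Black: none.
In check with no legal moves → checkmate.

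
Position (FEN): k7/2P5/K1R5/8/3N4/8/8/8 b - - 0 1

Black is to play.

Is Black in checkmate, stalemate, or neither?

Black to move; black king on a8.
In check: no.
King squares — a7: attacked by Ka6; b7: attacked by Ka6; b8: attacked by Pc7.
Legal moves for Black: none.
Not in check and no legal moves → stalemate.

stalemate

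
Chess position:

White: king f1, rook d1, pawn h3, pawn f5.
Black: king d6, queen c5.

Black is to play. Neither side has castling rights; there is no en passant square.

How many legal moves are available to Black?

Black to move; king on d6.
In check: yes, from the white rook on d1.
Legal moves: Ke7, Kc7, Kc6, Ke5, Qd5, Qd4.
Count: 6.

6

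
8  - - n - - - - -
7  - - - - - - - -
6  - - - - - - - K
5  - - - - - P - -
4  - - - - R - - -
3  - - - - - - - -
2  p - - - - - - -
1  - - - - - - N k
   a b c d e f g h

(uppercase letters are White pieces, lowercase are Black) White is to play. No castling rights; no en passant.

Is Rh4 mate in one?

After Rh4: black king on h1; in check: yes, from the white rook on h4.
Black has 2 legal replies: Kg2, Kxg1.
In check but a legal move exists → not checkmate.

no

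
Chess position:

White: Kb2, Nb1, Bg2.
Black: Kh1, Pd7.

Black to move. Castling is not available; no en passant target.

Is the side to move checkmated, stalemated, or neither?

neither

Black to move; black king on h1.
In check: yes, from the white bishop on g2.
King squares — g1: available; g2: available; h2: available.
Legal moves for Black: Kh2, Kxg2, Kg1.
Black is in check but has 3 legal moves → neither.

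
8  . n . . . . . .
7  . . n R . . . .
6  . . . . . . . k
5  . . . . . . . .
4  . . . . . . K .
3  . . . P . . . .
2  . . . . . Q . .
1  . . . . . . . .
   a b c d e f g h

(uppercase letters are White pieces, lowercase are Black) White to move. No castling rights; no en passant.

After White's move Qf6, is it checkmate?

yes

After Qf6: black king on h6; in check: yes, from the white queen on f6.
King squares — g5: attacked by Kg4; h5: attacked by Kg4; g6: attacked by Qf6; g7: attacked by Qf6; h7: attacked by Rd7.
Black has no legal moves → checkmate.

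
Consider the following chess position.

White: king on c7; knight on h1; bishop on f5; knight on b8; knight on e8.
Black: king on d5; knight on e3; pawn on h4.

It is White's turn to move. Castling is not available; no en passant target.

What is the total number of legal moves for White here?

24

White to move; king on c7.
In check: no.
Legal moves: Ng7, Nf6+, Nd6, Nd7, Nc6, Na6, Kd8, Kc8, Kd7, Kb7, Kb6, Bc8, Bh7, Bd7, Bg6, Be6+, Bg4, Be4+, Bh3, Bd3, Bc2, Bb1, Ng3, Nf2.
Count: 24.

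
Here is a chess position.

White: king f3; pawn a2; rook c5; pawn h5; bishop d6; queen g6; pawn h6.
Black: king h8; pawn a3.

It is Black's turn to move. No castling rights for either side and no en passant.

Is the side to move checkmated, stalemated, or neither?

stalemate

Black to move; black king on h8.
In check: no.
King squares — g7: attacked by Qg6; h7: attacked by Qg6; g8: attacked by Qg6.
Legal moves for Black: none.
Not in check and no legal moves → stalemate.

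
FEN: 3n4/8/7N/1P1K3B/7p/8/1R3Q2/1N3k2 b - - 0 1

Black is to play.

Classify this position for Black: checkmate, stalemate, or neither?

checkmate

Black to move; black king on f1.
In check: yes, from the white queen on f2.
King squares — e1: attacked by Qf2; g1: attacked by Qf2; e2: attacked by Rb2; f2: attacked by Rb2; g2: attacked by Qf2.
Legal moves for Black: none.
In check with no legal moves → checkmate.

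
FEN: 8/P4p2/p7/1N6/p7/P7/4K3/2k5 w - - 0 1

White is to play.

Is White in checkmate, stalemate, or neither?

neither

White to move; white king on e2.
In check: no.
Legal moves for White: Nc7, Nd6, Nd4, Nc3, Kf3, Ke3, Kd3, Kf2, Kf1, Ke1, a8=Q, a8=R, a8=B, a8=N.
White has 14 legal moves and is not in check → neither.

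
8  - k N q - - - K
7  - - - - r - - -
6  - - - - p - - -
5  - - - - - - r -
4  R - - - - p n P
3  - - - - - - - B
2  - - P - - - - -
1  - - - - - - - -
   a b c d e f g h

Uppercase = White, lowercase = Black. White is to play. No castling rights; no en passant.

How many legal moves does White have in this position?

White to move; king on h8.
In check: yes, from the black queen on d8.
Legal moves: none.
Count: 0.

0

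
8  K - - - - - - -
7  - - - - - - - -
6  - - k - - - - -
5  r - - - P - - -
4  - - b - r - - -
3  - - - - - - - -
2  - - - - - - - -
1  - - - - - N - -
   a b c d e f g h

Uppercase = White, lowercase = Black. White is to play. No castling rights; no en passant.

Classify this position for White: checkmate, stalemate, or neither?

neither

White to move; white king on a8.
In check: yes, from the black rook on a5.
King squares — a7: attacked by Ra5; b7: attacked by Kc6; b8: available.
Legal moves for White: Kb8.
White is in check but has 1 legal move → neither.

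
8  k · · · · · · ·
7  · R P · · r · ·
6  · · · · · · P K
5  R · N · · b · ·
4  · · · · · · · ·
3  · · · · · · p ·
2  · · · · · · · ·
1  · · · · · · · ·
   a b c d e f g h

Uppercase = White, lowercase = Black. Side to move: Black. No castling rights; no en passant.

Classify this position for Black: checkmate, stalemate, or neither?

checkmate

Black to move; black king on a8.
In check: yes, from the white rook on a5.
King squares — a7: attacked by Ra5; b7: attacked by Nc5; b8: attacked by Rb7.
Legal moves for Black: none.
In check with no legal moves → checkmate.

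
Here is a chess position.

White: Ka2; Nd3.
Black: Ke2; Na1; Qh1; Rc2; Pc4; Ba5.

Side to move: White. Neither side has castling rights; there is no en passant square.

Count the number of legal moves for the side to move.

2

White to move; king on a2.
In check: yes, from the black rook on c2.
Legal moves: Ka3, Nb2.
Count: 2.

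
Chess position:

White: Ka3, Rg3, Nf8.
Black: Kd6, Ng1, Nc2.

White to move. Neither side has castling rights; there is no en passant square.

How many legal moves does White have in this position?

4

White to move; king on a3.
In check: yes, from the black knight on c2.
Legal moves: Ka4, Kb3, Kb2, Ka2.
Count: 4.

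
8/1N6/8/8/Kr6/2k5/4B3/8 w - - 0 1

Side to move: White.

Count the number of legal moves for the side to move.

White to move; king on a4.
In check: yes, from the black rook on b4.
Legal moves: Ka5, Ka3.
Count: 2.

2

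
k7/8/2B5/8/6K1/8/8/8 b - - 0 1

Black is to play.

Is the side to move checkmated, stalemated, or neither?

neither

Black to move; black king on a8.
In check: yes, from the white bishop on c6.
King squares — a7: available; b7: attacked by Bc6; b8: available.
Legal moves for Black: Kb8, Ka7.
Black is in check but has 2 legal moves → neither.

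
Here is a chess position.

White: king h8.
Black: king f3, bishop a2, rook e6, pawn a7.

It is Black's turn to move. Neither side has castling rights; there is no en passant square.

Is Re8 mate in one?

After Re8: white king on h8; in check: yes, from the black rook on e8.
White has 2 legal replies: Kh7, Kg7.
In check but a legal move exists → not checkmate.

no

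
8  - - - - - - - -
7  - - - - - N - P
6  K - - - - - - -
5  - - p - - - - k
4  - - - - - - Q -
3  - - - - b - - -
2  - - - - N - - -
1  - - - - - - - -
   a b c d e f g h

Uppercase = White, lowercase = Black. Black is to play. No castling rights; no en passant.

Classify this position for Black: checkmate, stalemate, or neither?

neither

Black to move; black king on h5.
In check: yes, from the white queen on g4.
Legal moves for Black: Kxg4.
Black is in check but has 1 legal move → neither.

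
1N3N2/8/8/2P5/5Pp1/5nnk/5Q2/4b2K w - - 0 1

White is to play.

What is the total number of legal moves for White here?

1

White to move; king on h1.
In check: yes, from the black knight on g3.
Legal moves: Qxg3+.
Count: 1.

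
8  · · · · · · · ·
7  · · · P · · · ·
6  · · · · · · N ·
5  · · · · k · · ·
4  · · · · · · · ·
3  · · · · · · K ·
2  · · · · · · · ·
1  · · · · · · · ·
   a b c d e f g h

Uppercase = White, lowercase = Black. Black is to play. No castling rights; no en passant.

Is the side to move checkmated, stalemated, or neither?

Black to move; black king on e5.
In check: yes, from the white knight on g6.
King squares — d4: available; e4: available; f4: attacked by Kg3; d5: available; f5: available; d6: available; e6: available; f6: available.
Legal moves for Black: Kf6, Ke6, Kd6, Kf5, Kd5, Ke4, Kd4.
Black is in check but has 7 legal moves → neither.

neither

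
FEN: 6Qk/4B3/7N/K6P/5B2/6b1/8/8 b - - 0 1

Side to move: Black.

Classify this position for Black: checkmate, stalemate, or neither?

Black to move; black king on h8.
In check: yes, from the white queen on g8.
King squares — g7: attacked by Qg8; h7: attacked by Qg8; g8: attacked by Nh6.
Legal moves for Black: none.
In check with no legal moves → checkmate.

checkmate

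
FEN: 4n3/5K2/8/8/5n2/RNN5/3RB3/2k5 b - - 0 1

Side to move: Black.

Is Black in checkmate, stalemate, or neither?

Black to move; black king on c1.
In check: yes, from the white knight on b3.
King squares — b1: attacked by Nc3; d1: attacked by Rd2; b2: attacked by Rd2; c2: attacked by Rd2; d2: attacked by Nb3.
Legal moves for Black: none.
In check with no legal moves → checkmate.

checkmate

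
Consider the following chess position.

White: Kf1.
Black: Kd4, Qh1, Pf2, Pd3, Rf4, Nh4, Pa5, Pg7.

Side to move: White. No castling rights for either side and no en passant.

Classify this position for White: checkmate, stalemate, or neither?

White to move; white king on f1.
In check: yes, from the black queen on h1.
King squares — e1: attacked by Qh1; g1: attacked by Qh1; e2: attacked by Pd3; f2: attacked by Rf4; g2: attacked by Qh1.
Legal moves for White: none.
In check with no legal moves → checkmate.

checkmate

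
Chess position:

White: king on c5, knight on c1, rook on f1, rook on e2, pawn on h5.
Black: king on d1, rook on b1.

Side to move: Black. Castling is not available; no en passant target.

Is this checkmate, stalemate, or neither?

checkmate

Black to move; black king on d1.
In check: yes, from the white rook on f1.
King squares — c1: attacked by Rf1; e1: attacked by Rf1; c2: attacked by Re2; d2: attacked by Re2; e2: attacked by Nc1.
Legal moves for Black: none.
In check with no legal moves → checkmate.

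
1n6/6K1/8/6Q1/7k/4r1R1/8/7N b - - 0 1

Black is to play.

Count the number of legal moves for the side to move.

0

Black to move; king on h4.
In check: yes, from the white queen on g5.
Legal moves: none.
Count: 0.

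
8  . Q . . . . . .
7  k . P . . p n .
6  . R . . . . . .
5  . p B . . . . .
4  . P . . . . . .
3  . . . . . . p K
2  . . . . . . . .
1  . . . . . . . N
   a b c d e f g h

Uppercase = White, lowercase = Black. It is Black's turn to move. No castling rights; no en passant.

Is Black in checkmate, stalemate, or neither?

checkmate

Black to move; black king on a7.
In check: yes, from the white queen on b8.
King squares — a6: attacked by Rb6; b6: attacked by Bc5; b7: attacked by Rb6; a8: attacked by Qb8; b8: attacked by Rb6.
Legal moves for Black: none.
In check with no legal moves → checkmate.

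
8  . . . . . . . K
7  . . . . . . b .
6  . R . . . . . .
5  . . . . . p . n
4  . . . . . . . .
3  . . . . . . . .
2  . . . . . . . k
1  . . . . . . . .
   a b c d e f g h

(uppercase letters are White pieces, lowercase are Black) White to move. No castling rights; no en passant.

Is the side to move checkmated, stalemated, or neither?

neither

White to move; white king on h8.
In check: yes, from the black bishop on g7.
King squares — g7: attacked by Nh5; h7: available; g8: available.
Legal moves for White: Kg8, Kh7.
White is in check but has 2 legal moves → neither.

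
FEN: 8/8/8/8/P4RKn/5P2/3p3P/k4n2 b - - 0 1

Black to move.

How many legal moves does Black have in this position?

14

Black to move; king on a1.
In check: no.
Legal moves: Ng6, Nf5, Nxf3, Ng2, Ng3, Ne3+, Nxh2+, Kb2, Ka2, Kb1, d1=Q, d1=R, d1=B, d1=N.
Count: 14.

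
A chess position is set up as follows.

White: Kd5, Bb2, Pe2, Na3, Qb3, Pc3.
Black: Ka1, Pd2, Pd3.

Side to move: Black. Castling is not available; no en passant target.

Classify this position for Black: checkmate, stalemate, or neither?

Black to move; black king on a1.
In check: yes, from the white bishop on b2.
King squares — b1: attacked by Na3; a2: attacked by Qb3; b2: attacked by Qb3.
Legal moves for Black: none.
In check with no legal moves → checkmate.

checkmate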